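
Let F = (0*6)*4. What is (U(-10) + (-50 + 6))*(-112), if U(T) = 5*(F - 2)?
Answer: 6048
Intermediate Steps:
F = 0 (F = 0*4 = 0)
U(T) = -10 (U(T) = 5*(0 - 2) = 5*(-2) = -10)
(U(-10) + (-50 + 6))*(-112) = (-10 + (-50 + 6))*(-112) = (-10 - 44)*(-112) = -54*(-112) = 6048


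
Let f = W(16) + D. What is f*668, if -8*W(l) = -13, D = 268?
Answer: 360219/2 ≈ 1.8011e+5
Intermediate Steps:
W(l) = 13/8 (W(l) = -1/8*(-13) = 13/8)
f = 2157/8 (f = 13/8 + 268 = 2157/8 ≈ 269.63)
f*668 = (2157/8)*668 = 360219/2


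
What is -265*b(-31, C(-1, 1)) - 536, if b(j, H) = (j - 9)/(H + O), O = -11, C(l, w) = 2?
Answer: -15424/9 ≈ -1713.8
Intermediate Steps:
b(j, H) = (-9 + j)/(-11 + H) (b(j, H) = (j - 9)/(H - 11) = (-9 + j)/(-11 + H))
-265*b(-31, C(-1, 1)) - 536 = -265*(-9 - 31)/(-11 + 2) - 536 = -265*(-40)/(-9) - 536 = -(-265)*(-40)/9 - 536 = -265*40/9 - 536 = -10600/9 - 536 = -15424/9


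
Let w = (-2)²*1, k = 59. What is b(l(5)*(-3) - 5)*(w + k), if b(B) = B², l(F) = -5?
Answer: 6300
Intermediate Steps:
w = 4 (w = 4*1 = 4)
b(l(5)*(-3) - 5)*(w + k) = (-5*(-3) - 5)²*(4 + 59) = (15 - 5)²*63 = 10²*63 = 100*63 = 6300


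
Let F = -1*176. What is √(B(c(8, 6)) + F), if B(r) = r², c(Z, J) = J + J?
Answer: 4*I*√2 ≈ 5.6569*I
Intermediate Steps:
c(Z, J) = 2*J
F = -176
√(B(c(8, 6)) + F) = √((2*6)² - 176) = √(12² - 176) = √(144 - 176) = √(-32) = 4*I*√2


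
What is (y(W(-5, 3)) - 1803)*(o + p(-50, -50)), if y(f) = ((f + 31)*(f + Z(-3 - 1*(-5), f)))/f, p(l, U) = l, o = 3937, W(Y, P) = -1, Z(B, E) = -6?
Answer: -6191991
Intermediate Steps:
y(f) = (-6 + f)*(31 + f)/f (y(f) = ((f + 31)*(f - 6))/f = ((31 + f)*(-6 + f))/f = ((-6 + f)*(31 + f))/f = (-6 + f)*(31 + f)/f)
(y(W(-5, 3)) - 1803)*(o + p(-50, -50)) = ((25 - 1 - 186/(-1)) - 1803)*(3937 - 50) = ((25 - 1 - 186*(-1)) - 1803)*3887 = ((25 - 1 + 186) - 1803)*3887 = (210 - 1803)*3887 = -1593*3887 = -6191991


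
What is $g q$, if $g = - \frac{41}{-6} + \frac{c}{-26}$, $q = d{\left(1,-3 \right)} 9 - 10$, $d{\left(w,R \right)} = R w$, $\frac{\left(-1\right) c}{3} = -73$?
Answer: $\frac{2294}{39} \approx 58.82$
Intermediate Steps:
$c = 219$ ($c = \left(-3\right) \left(-73\right) = 219$)
$q = -37$ ($q = \left(-3\right) 1 \cdot 9 - 10 = \left(-3\right) 9 - 10 = -27 - 10 = -37$)
$g = - \frac{62}{39}$ ($g = - \frac{41}{-6} + \frac{219}{-26} = \left(-41\right) \left(- \frac{1}{6}\right) + 219 \left(- \frac{1}{26}\right) = \frac{41}{6} - \frac{219}{26} = - \frac{62}{39} \approx -1.5897$)
$g q = \left(- \frac{62}{39}\right) \left(-37\right) = \frac{2294}{39}$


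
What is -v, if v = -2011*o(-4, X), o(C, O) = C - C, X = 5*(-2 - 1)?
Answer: 0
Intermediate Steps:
X = -15 (X = 5*(-3) = -15)
o(C, O) = 0
v = 0 (v = -2011*0 = 0)
-v = -1*0 = 0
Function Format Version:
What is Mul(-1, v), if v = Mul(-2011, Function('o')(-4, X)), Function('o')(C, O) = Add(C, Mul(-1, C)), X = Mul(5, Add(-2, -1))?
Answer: 0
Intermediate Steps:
X = -15 (X = Mul(5, -3) = -15)
Function('o')(C, O) = 0
v = 0 (v = Mul(-2011, 0) = 0)
Mul(-1, v) = Mul(-1, 0) = 0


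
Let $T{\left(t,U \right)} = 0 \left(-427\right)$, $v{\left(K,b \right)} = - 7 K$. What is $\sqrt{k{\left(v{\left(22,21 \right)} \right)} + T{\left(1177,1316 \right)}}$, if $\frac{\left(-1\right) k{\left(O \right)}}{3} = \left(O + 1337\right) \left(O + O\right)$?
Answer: $182 \sqrt{33} \approx 1045.5$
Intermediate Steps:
$T{\left(t,U \right)} = 0$
$k{\left(O \right)} = - 6 O \left(1337 + O\right)$ ($k{\left(O \right)} = - 3 \left(O + 1337\right) \left(O + O\right) = - 3 \left(1337 + O\right) 2 O = - 3 \cdot 2 O \left(1337 + O\right) = - 6 O \left(1337 + O\right)$)
$\sqrt{k{\left(v{\left(22,21 \right)} \right)} + T{\left(1177,1316 \right)}} = \sqrt{- 6 \left(\left(-7\right) 22\right) \left(1337 - 154\right) + 0} = \sqrt{\left(-6\right) \left(-154\right) \left(1337 - 154\right) + 0} = \sqrt{\left(-6\right) \left(-154\right) 1183 + 0} = \sqrt{1093092 + 0} = \sqrt{1093092} = 182 \sqrt{33}$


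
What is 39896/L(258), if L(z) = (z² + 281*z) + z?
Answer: 4987/17415 ≈ 0.28636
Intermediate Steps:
L(z) = z² + 282*z
39896/L(258) = 39896/((258*(282 + 258))) = 39896/((258*540)) = 39896/139320 = 39896*(1/139320) = 4987/17415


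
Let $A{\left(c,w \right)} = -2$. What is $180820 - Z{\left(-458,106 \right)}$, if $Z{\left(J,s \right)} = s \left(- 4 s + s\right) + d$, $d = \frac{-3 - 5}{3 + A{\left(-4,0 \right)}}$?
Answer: $214536$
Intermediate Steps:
$d = -8$ ($d = \frac{-3 - 5}{3 - 2} = - \frac{8}{1} = \left(-8\right) 1 = -8$)
$Z{\left(J,s \right)} = -8 - 3 s^{2}$ ($Z{\left(J,s \right)} = s \left(- 4 s + s\right) - 8 = s \left(- 3 s\right) - 8 = - 3 s^{2} - 8 = -8 - 3 s^{2}$)
$180820 - Z{\left(-458,106 \right)} = 180820 - \left(-8 - 3 \cdot 106^{2}\right) = 180820 - \left(-8 - 33708\right) = 180820 - -33716 = 180820 + 33716 = 214536$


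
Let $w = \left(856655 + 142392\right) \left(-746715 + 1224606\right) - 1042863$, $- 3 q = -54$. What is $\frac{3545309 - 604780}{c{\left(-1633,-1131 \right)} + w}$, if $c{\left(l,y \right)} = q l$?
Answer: $\frac{2940529}{477434497620} \approx 6.159 \cdot 10^{-6}$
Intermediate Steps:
$q = 18$ ($q = \left(- \frac{1}{3}\right) \left(-54\right) = 18$)
$c{\left(l,y \right)} = 18 l$
$w = 477434527014$ ($w = 999047 \cdot 477891 - 1042863 = 477435569877 - 1042863 = 477434527014$)
$\frac{3545309 - 604780}{c{\left(-1633,-1131 \right)} + w} = \frac{3545309 - 604780}{18 \left(-1633\right) + 477434527014} = \frac{2940529}{-29394 + 477434527014} = \frac{2940529}{477434497620}$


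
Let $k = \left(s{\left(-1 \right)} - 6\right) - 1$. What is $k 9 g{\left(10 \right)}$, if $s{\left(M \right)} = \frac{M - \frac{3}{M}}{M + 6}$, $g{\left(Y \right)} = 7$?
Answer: $- \frac{2079}{5} \approx -415.8$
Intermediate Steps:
$s{\left(M \right)} = \frac{M - \frac{3}{M}}{6 + M}$
$k = - \frac{33}{5}$ ($k = \left(\frac{-3 + \left(-1\right)^{2}}{\left(-1\right) \left(6 - 1\right)} - 6\right) - 1 = \left(- \frac{-3 + 1}{5} - 6\right) - 1 = \left(\left(-1\right) \frac{1}{5} \left(-2\right) - 6\right) - 1 = \left(\frac{2}{5} - 6\right) - 1 = - \frac{28}{5} - 1 = - \frac{33}{5} \approx -6.6$)
$k 9 g{\left(10 \right)} = \left(- \frac{33}{5}\right) 9 \cdot 7 = \left(- \frac{297}{5}\right) 7 = - \frac{2079}{5}$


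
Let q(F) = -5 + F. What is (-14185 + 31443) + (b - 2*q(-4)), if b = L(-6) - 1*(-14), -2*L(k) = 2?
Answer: 17289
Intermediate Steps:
L(k) = -1 (L(k) = -1/2*2 = -1)
b = 13 (b = -1 - 1*(-14) = -1 + 14 = 13)
(-14185 + 31443) + (b - 2*q(-4)) = (-14185 + 31443) + (13 - 2*(-5 - 4)) = 17258 + (13 - 2*(-9)) = 17258 + (13 + 18) = 17258 + 31 = 17289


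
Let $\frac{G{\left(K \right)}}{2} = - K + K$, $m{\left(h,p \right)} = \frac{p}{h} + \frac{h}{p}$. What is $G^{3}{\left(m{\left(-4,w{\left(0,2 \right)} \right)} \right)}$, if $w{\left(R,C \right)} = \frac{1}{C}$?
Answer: $0$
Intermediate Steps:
$m{\left(h,p \right)} = \frac{h}{p} + \frac{p}{h}$
$G{\left(K \right)} = 0$ ($G{\left(K \right)} = 2 \left(- K + K\right) = 2 \cdot 0 = 0$)
$G^{3}{\left(m{\left(-4,w{\left(0,2 \right)} \right)} \right)} = 0^{3} = 0$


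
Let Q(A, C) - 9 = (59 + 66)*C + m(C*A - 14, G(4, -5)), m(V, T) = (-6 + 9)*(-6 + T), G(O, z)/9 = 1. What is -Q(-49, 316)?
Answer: -39518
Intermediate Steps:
G(O, z) = 9 (G(O, z) = 9*1 = 9)
m(V, T) = -18 + 3*T (m(V, T) = 3*(-6 + T) = -18 + 3*T)
Q(A, C) = 18 + 125*C (Q(A, C) = 9 + ((59 + 66)*C + (-18 + 3*9)) = 9 + (125*C + (-18 + 27)) = 9 + (125*C + 9) = 9 + (9 + 125*C) = 18 + 125*C)
-Q(-49, 316) = -(18 + 125*316) = -(18 + 39500) = -1*39518 = -39518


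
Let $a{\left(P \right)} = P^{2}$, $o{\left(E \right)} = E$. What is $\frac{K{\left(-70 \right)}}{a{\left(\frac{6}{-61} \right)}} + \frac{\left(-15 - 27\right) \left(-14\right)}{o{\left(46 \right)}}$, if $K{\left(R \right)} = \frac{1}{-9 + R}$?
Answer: $\frac{750553}{65412} \approx 11.474$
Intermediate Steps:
$\frac{K{\left(-70 \right)}}{a{\left(\frac{6}{-61} \right)}} + \frac{\left(-15 - 27\right) \left(-14\right)}{o{\left(46 \right)}} = \frac{1}{\left(-9 - 70\right) \left(\frac{6}{-61}\right)^{2}} + \frac{\left(-15 - 27\right) \left(-14\right)}{46} = \frac{1}{\left(-79\right) \left(6 \left(- \frac{1}{61}\right)\right)^{2}} + \left(-42\right) \left(-14\right) \frac{1}{46} = - \frac{1}{79 \left(- \frac{6}{61}\right)^{2}} + 588 \cdot \frac{1}{46} = - \frac{1}{79 \cdot \frac{36}{3721}} + \frac{294}{23} = \left(- \frac{1}{79}\right) \frac{3721}{36} + \frac{294}{23} = - \frac{3721}{2844} + \frac{294}{23} = \frac{750553}{65412}$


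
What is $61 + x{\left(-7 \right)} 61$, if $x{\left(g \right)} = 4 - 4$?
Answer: $61$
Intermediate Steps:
$x{\left(g \right)} = 0$
$61 + x{\left(-7 \right)} 61 = 61 + 0 \cdot 61 = 61 + 0 = 61$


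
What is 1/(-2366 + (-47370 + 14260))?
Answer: -1/35476 ≈ -2.8188e-5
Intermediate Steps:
1/(-2366 + (-47370 + 14260)) = 1/(-2366 - 33110) = 1/(-35476) = -1/35476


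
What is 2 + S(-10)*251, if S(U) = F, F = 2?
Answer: 504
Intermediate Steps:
S(U) = 2
2 + S(-10)*251 = 2 + 2*251 = 2 + 502 = 504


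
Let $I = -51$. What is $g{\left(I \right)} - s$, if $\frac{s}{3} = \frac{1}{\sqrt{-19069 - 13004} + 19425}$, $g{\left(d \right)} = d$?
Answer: $- \frac{6415185291}{125787566} + \frac{i \sqrt{32073}}{125787566} \approx -51.0 + 1.4237 \cdot 10^{-6} i$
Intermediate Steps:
$s = \frac{3}{19425 + i \sqrt{32073}}$ ($s = \frac{3}{\sqrt{-19069 - 13004} + 19425} = \frac{3}{\sqrt{-32073} + 19425} = \frac{3}{i \sqrt{32073} + 19425} = \frac{3}{19425 + i \sqrt{32073}} \approx 0.00015443 - 1.4237 \cdot 10^{-6} i$)
$g{\left(I \right)} - s = -51 - \left(\frac{19425}{125787566} - \frac{i \sqrt{32073}}{125787566}\right) = - \frac{6415185291}{125787566} + \frac{i \sqrt{32073}}{125787566}$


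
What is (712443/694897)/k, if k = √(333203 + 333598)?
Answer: 237481*√74089/51484223833 ≈ 0.0012555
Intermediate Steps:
k = 3*√74089 (k = √666801 = 3*√74089 ≈ 816.58)
(712443/694897)/k = (712443/694897)/((3*√74089)) = (712443*(1/694897))*(√74089/222267) = 712443*(√74089/222267)/694897 = 237481*√74089/51484223833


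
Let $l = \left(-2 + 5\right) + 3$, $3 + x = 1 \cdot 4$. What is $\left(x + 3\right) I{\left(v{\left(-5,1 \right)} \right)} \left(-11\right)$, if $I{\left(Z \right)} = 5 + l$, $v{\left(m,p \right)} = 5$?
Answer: $-484$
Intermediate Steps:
$x = 1$ ($x = -3 + 1 \cdot 4 = -3 + 4 = 1$)
$l = 6$ ($l = 3 + 3 = 6$)
$I{\left(Z \right)} = 11$ ($I{\left(Z \right)} = 5 + 6 = 11$)
$\left(x + 3\right) I{\left(v{\left(-5,1 \right)} \right)} \left(-11\right) = \left(1 + 3\right) 11 \left(-11\right) = 4 \cdot 11 \left(-11\right) = 44 \left(-11\right) = -484$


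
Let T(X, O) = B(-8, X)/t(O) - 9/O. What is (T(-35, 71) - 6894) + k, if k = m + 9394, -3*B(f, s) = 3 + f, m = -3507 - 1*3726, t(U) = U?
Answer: -1008151/213 ≈ -4733.1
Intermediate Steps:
m = -7233 (m = -3507 - 3726 = -7233)
B(f, s) = -1 - f/3 (B(f, s) = -(3 + f)/3 = -1 - f/3)
T(X, O) = -22/(3*O) (T(X, O) = (-1 - 1/3*(-8))/O - 9/O = (-1 + 8/3)/O - 9/O = 5/(3*O) - 9/O = -22/(3*O))
k = 2161 (k = -7233 + 9394 = 2161)
(T(-35, 71) - 6894) + k = (-22/3/71 - 6894) + 2161 = (-22/3*1/71 - 6894) + 2161 = (-22/213 - 6894) + 2161 = -1468444/213 + 2161 = -1008151/213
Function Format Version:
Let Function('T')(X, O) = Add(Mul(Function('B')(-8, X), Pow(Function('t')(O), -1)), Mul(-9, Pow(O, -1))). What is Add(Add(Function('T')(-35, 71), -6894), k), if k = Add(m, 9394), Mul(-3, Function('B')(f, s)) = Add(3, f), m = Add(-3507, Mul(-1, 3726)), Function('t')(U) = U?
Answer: Rational(-1008151, 213) ≈ -4733.1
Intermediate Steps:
m = -7233 (m = Add(-3507, -3726) = -7233)
Function('B')(f, s) = Add(-1, Mul(Rational(-1, 3), f)) (Function('B')(f, s) = Mul(Rational(-1, 3), Add(3, f)) = Add(-1, Mul(Rational(-1, 3), f)))
Function('T')(X, O) = Mul(Rational(-22, 3), Pow(O, -1)) (Function('T')(X, O) = Add(Mul(Add(-1, Mul(Rational(-1, 3), -8)), Pow(O, -1)), Mul(-9, Pow(O, -1))) = Add(Mul(Add(-1, Rational(8, 3)), Pow(O, -1)), Mul(-9, Pow(O, -1))) = Add(Mul(Rational(5, 3), Pow(O, -1)), Mul(-9, Pow(O, -1))) = Mul(Rational(-22, 3), Pow(O, -1)))
k = 2161 (k = Add(-7233, 9394) = 2161)
Add(Add(Function('T')(-35, 71), -6894), k) = Add(Add(Mul(Rational(-22, 3), Pow(71, -1)), -6894), 2161) = Add(Add(Mul(Rational(-22, 3), Rational(1, 71)), -6894), 2161) = Add(Add(Rational(-22, 213), -6894), 2161) = Add(Rational(-1468444, 213), 2161) = Rational(-1008151, 213)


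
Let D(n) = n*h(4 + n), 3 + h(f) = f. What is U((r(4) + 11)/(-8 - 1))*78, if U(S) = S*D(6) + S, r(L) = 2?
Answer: -14534/3 ≈ -4844.7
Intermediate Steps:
h(f) = -3 + f
D(n) = n*(1 + n) (D(n) = n*(-3 + (4 + n)) = n*(1 + n))
U(S) = 43*S (U(S) = S*(6*(1 + 6)) + S = S*(6*7) + S = S*42 + S = 42*S + S = 43*S)
U((r(4) + 11)/(-8 - 1))*78 = (43*((2 + 11)/(-8 - 1)))*78 = (43*(13/(-9)))*78 = (43*(13*(-1/9)))*78 = (43*(-13/9))*78 = -559/9*78 = -14534/3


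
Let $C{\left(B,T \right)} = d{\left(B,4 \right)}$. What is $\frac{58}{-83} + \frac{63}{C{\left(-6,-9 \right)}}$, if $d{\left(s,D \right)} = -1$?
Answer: $- \frac{5287}{83} \approx -63.699$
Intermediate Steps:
$C{\left(B,T \right)} = -1$
$\frac{58}{-83} + \frac{63}{C{\left(-6,-9 \right)}} = \frac{58}{-83} + \frac{63}{-1} = 58 \left(- \frac{1}{83}\right) + 63 \left(-1\right) = - \frac{58}{83} - 63 = - \frac{5287}{83}$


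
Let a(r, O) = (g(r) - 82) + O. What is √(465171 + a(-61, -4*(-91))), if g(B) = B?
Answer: 4*√29087 ≈ 682.20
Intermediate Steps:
a(r, O) = -82 + O + r (a(r, O) = (r - 82) + O = (-82 + r) + O = -82 + O + r)
√(465171 + a(-61, -4*(-91))) = √(465171 + (-82 - 4*(-91) - 61)) = √(465171 + (-82 + 364 - 61)) = √(465171 + 221) = √465392 = 4*√29087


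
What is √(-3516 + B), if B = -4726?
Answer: I*√8242 ≈ 90.785*I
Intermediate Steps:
√(-3516 + B) = √(-3516 - 4726) = √(-8242) = I*√8242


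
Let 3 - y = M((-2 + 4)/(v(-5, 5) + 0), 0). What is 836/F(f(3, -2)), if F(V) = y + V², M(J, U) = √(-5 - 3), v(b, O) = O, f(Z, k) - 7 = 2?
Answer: 8778/883 + 209*I*√2/883 ≈ 9.9411 + 0.33473*I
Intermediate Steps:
f(Z, k) = 9 (f(Z, k) = 7 + 2 = 9)
M(J, U) = 2*I*√2 (M(J, U) = √(-8) = 2*I*√2)
y = 3 - 2*I*√2 ≈ 3.0 - 2.8284*I
F(V) = 3 + V² - 2*I*√2 (F(V) = (3 - 2*I*√2) + V² = 3 + V² - 2*I*√2)
836/F(f(3, -2)) = 836/(3 + 9² - 2*I*√2) = 836/(3 + 81 - 2*I*√2) = 836/(84 - 2*I*√2)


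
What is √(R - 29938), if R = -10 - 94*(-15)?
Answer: I*√28538 ≈ 168.93*I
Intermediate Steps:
R = 1400 (R = -10 + 1410 = 1400)
√(R - 29938) = √(1400 - 29938) = √(-28538) = I*√28538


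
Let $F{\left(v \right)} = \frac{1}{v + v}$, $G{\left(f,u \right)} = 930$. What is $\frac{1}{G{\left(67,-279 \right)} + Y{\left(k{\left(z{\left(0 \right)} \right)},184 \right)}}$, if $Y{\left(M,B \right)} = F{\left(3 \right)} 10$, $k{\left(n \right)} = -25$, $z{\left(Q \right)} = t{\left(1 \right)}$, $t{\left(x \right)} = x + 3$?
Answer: $\frac{3}{2795} \approx 0.0010733$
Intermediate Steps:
$t{\left(x \right)} = 3 + x$
$z{\left(Q \right)} = 4$ ($z{\left(Q \right)} = 3 + 1 = 4$)
$F{\left(v \right)} = \frac{1}{2 v}$
$Y{\left(M,B \right)} = \frac{5}{3}$ ($Y{\left(M,B \right)} = \frac{1}{2 \cdot 3} \cdot 10 = \frac{1}{2} \cdot \frac{1}{3} \cdot 10 = \frac{1}{6} \cdot 10 = \frac{5}{3}$)
$\frac{1}{G{\left(67,-279 \right)} + Y{\left(k{\left(z{\left(0 \right)} \right)},184 \right)}} = \frac{1}{930 + \frac{5}{3}} = \frac{1}{\frac{2795}{3}} = \frac{3}{2795}$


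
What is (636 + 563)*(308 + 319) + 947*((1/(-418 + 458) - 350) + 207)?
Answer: 24655027/40 ≈ 6.1638e+5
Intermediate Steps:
(636 + 563)*(308 + 319) + 947*((1/(-418 + 458) - 350) + 207) = 1199*627 + 947*((1/40 - 350) + 207) = 751773 + 947*((1/40 - 350) + 207) = 751773 + 947*(-13999/40 + 207) = 751773 + 947*(-5719/40) = 751773 - 5415893/40 = 24655027/40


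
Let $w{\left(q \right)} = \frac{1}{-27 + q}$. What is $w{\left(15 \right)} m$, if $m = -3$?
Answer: $\frac{1}{4} \approx 0.25$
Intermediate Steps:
$w{\left(15 \right)} m = \frac{1}{-27 + 15} \left(-3\right) = \frac{1}{-12} \left(-3\right) = \left(- \frac{1}{12}\right) \left(-3\right) = \frac{1}{4}$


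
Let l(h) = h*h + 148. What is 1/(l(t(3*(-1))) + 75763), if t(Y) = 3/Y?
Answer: 1/75912 ≈ 1.3173e-5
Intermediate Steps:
l(h) = 148 + h² (l(h) = h² + 148 = 148 + h²)
1/(l(t(3*(-1))) + 75763) = 1/((148 + (3/((3*(-1))))²) + 75763) = 1/((148 + (3/(-3))²) + 75763) = 1/((148 + (3*(-⅓))²) + 75763) = 1/((148 + (-1)²) + 75763) = 1/((148 + 1) + 75763) = 1/(149 + 75763) = 1/75912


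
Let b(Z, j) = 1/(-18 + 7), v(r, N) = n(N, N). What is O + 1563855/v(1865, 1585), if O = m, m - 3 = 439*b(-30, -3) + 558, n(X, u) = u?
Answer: 5257525/3487 ≈ 1507.8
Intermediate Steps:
v(r, N) = N
b(Z, j) = -1/11 (b(Z, j) = 1/(-11) = -1/11)
m = 5732/11 (m = 3 + (439*(-1/11) + 558) = 3 + (-439/11 + 558) = 3 + 5699/11 = 5732/11 ≈ 521.09)
O = 5732/11 ≈ 521.09
O + 1563855/v(1865, 1585) = 5732/11 + 1563855/1585 = 5732/11 + 1563855*(1/1585) = 5732/11 + 312771/317 = 5257525/3487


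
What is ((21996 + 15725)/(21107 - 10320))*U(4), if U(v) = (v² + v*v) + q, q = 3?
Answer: 2815/23 ≈ 122.39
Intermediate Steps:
U(v) = 3 + 2*v² (U(v) = (v² + v*v) + 3 = (v² + v²) + 3 = 2*v² + 3 = 3 + 2*v²)
((21996 + 15725)/(21107 - 10320))*U(4) = ((21996 + 15725)/(21107 - 10320))*(3 + 2*4²) = (37721/10787)*(3 + 2*16) = (37721*(1/10787))*(3 + 32) = (563/161)*35 = 2815/23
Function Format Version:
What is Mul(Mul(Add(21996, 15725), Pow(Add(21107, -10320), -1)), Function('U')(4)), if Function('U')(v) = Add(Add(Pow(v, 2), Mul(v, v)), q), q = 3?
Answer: Rational(2815, 23) ≈ 122.39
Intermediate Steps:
Function('U')(v) = Add(3, Mul(2, Pow(v, 2))) (Function('U')(v) = Add(Add(Pow(v, 2), Mul(v, v)), 3) = Add(Add(Pow(v, 2), Pow(v, 2)), 3) = Add(Mul(2, Pow(v, 2)), 3) = Add(3, Mul(2, Pow(v, 2))))
Mul(Mul(Add(21996, 15725), Pow(Add(21107, -10320), -1)), Function('U')(4)) = Mul(Mul(Add(21996, 15725), Pow(Add(21107, -10320), -1)), Add(3, Mul(2, Pow(4, 2)))) = Mul(Mul(37721, Pow(10787, -1)), Add(3, Mul(2, 16))) = Mul(Mul(37721, Rational(1, 10787)), Add(3, 32)) = Mul(Rational(563, 161), 35) = Rational(2815, 23)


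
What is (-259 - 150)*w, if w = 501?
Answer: -204909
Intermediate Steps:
(-259 - 150)*w = (-259 - 150)*501 = -409*501 = -204909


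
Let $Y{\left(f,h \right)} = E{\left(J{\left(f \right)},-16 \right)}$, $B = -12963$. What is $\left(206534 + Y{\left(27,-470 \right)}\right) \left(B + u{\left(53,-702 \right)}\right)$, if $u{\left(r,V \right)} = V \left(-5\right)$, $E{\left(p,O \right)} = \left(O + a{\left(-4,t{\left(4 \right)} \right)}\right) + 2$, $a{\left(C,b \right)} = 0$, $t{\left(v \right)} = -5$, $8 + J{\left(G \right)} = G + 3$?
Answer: $-1952233560$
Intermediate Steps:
$J{\left(G \right)} = -5 + G$ ($J{\left(G \right)} = -8 + \left(G + 3\right) = -8 + \left(3 + G\right) = -5 + G$)
$E{\left(p,O \right)} = 2 + O$ ($E{\left(p,O \right)} = \left(O + 0\right) + 2 = O + 2 = 2 + O$)
$Y{\left(f,h \right)} = -14$ ($Y{\left(f,h \right)} = 2 - 16 = -14$)
$u{\left(r,V \right)} = - 5 V$
$\left(206534 + Y{\left(27,-470 \right)}\right) \left(B + u{\left(53,-702 \right)}\right) = \left(206534 - 14\right) \left(-12963 - -3510\right) = 206520 \left(-12963 + 3510\right) = 206520 \left(-9453\right) = -1952233560$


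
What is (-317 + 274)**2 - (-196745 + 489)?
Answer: 198105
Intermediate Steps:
(-317 + 274)**2 - (-196745 + 489) = (-43)**2 - 1*(-196256) = 1849 + 196256 = 198105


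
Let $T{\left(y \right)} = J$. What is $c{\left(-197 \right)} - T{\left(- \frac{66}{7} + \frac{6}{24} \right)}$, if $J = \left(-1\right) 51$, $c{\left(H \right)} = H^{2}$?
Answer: $38860$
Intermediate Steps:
$J = -51$
$T{\left(y \right)} = -51$
$c{\left(-197 \right)} - T{\left(- \frac{66}{7} + \frac{6}{24} \right)} = \left(-197\right)^{2} - -51 = 38809 + 51 = 38860$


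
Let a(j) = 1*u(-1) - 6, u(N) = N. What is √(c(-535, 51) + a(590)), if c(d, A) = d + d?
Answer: I*√1077 ≈ 32.818*I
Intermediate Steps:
c(d, A) = 2*d
a(j) = -7 (a(j) = 1*(-1) - 6 = -1 - 6 = -7)
√(c(-535, 51) + a(590)) = √(2*(-535) - 7) = √(-1070 - 7) = √(-1077) = I*√1077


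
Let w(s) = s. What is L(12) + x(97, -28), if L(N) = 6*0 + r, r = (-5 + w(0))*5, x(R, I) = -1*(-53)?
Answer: 28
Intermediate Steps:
x(R, I) = 53
r = -25 (r = (-5 + 0)*5 = -5*5 = -25)
L(N) = -25 (L(N) = 6*0 - 25 = 0 - 25 = -25)
L(12) + x(97, -28) = -25 + 53 = 28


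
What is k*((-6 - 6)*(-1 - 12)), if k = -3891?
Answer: -606996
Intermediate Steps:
k*((-6 - 6)*(-1 - 12)) = -3891*(-6 - 6)*(-1 - 12) = -(-46692)*(-13) = -3891*156 = -606996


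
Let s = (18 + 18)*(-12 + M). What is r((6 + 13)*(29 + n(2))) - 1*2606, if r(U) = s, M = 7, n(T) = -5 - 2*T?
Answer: -2786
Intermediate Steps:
s = -180 (s = (18 + 18)*(-12 + 7) = 36*(-5) = -180)
r(U) = -180
r((6 + 13)*(29 + n(2))) - 1*2606 = -180 - 1*2606 = -180 - 2606 = -2786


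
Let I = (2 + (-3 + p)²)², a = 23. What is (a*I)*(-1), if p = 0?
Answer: -2783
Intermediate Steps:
I = 121 (I = (2 + (-3 + 0)²)² = (2 + (-3)²)² = (2 + 9)² = 11² = 121)
(a*I)*(-1) = (23*121)*(-1) = 2783*(-1) = -2783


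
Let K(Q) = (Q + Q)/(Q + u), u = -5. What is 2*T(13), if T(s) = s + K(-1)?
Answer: 80/3 ≈ 26.667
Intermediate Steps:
K(Q) = 2*Q/(-5 + Q) (K(Q) = (Q + Q)/(Q - 5) = (2*Q)/(-5 + Q) = 2*Q/(-5 + Q))
T(s) = ⅓ + s (T(s) = s + 2*(-1)/(-5 - 1) = s + 2*(-1)/(-6) = s + 2*(-1)*(-⅙) = s + ⅓ = ⅓ + s)
2*T(13) = 2*(⅓ + 13) = 2*(40/3) = 80/3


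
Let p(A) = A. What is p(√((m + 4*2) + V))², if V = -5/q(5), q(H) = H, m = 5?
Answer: 12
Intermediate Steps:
V = -1 (V = -5/5 = -5*⅕ = -1)
p(√((m + 4*2) + V))² = (√((5 + 4*2) - 1))² = (√((5 + 8) - 1))² = (√(13 - 1))² = (√12)² = (2*√3)² = 12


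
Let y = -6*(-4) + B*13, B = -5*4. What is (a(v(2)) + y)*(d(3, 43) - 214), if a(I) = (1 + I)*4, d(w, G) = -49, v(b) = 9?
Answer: 51548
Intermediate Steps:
B = -20
y = -236 (y = -6*(-4) - 20*13 = 24 - 260 = -236)
a(I) = 4 + 4*I
(a(v(2)) + y)*(d(3, 43) - 214) = ((4 + 4*9) - 236)*(-49 - 214) = ((4 + 36) - 236)*(-263) = (40 - 236)*(-263) = -196*(-263) = 51548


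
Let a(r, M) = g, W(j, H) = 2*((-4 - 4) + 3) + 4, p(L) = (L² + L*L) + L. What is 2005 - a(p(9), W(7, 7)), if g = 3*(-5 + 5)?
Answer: 2005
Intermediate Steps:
p(L) = L + 2*L² (p(L) = (L² + L²) + L = 2*L² + L = L + 2*L²)
g = 0 (g = 3*0 = 0)
W(j, H) = -6 (W(j, H) = 2*(-8 + 3) + 4 = 2*(-5) + 4 = -10 + 4 = -6)
a(r, M) = 0
2005 - a(p(9), W(7, 7)) = 2005 - 1*0 = 2005 + 0 = 2005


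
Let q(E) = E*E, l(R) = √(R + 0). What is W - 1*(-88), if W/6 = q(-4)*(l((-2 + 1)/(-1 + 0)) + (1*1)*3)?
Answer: 472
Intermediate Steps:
l(R) = √R
q(E) = E²
W = 384 (W = 6*((-4)²*(√((-2 + 1)/(-1 + 0)) + (1*1)*3)) = 6*(16*(√(-1/(-1)) + 1*3)) = 6*(16*(√(-1*(-1)) + 3)) = 6*(16*(√1 + 3)) = 6*(16*(1 + 3)) = 6*(16*4) = 6*64 = 384)
W - 1*(-88) = 384 - 1*(-88) = 384 + 88 = 472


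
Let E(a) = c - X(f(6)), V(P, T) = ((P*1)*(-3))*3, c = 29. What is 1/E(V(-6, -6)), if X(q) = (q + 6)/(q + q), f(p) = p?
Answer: 1/28 ≈ 0.035714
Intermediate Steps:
X(q) = (6 + q)/(2*q) (X(q) = (6 + q)/((2*q)) = (6 + q)*(1/(2*q)) = (6 + q)/(2*q))
V(P, T) = -9*P (V(P, T) = (P*(-3))*3 = -3*P*3 = -9*P)
E(a) = 28 (E(a) = 29 - (6 + 6)/(2*6) = 29 - 12/(2*6) = 29 - 1*1 = 29 - 1 = 28)
1/E(V(-6, -6)) = 1/28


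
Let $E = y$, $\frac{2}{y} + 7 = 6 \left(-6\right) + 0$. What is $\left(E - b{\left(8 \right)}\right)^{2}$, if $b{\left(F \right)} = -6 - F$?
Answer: $\frac{360000}{1849} \approx 194.7$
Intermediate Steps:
$y = - \frac{2}{43}$ ($y = \frac{2}{-7 + \left(6 \left(-6\right) + 0\right)} = \frac{2}{-7 + \left(-36 + 0\right)} = \frac{2}{-7 - 36} = \frac{2}{-43} = 2 \left(- \frac{1}{43}\right) = - \frac{2}{43} \approx -0.046512$)
$E = - \frac{2}{43} \approx -0.046512$
$\left(E - b{\left(8 \right)}\right)^{2} = \left(- \frac{2}{43} - \left(-6 - 8\right)\right)^{2} = \left(- \frac{2}{43} - -14\right)^{2} = \left(- \frac{2}{43} + 14\right)^{2} = \left(\frac{600}{43}\right)^{2} = \frac{360000}{1849}$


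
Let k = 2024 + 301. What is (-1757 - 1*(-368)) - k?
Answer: -3714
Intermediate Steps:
k = 2325
(-1757 - 1*(-368)) - k = (-1757 - 1*(-368)) - 1*2325 = (-1757 + 368) - 2325 = -1389 - 2325 = -3714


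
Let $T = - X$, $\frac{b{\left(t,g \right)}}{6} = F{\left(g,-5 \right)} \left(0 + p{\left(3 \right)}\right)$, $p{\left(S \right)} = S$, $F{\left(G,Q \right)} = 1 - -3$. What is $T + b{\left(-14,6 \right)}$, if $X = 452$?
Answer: $-380$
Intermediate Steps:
$F{\left(G,Q \right)} = 4$ ($F{\left(G,Q \right)} = 1 + 3 = 4$)
$b{\left(t,g \right)} = 72$ ($b{\left(t,g \right)} = 6 \cdot 4 \left(0 + 3\right) = 6 \cdot 4 \cdot 3 = 6 \cdot 12 = 72$)
$T = -452$ ($T = \left(-1\right) 452 = -452$)
$T + b{\left(-14,6 \right)} = -452 + 72 = -380$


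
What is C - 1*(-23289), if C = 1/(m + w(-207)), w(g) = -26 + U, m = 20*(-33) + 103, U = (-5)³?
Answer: 16488611/708 ≈ 23289.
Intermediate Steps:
U = -125
m = -557 (m = -660 + 103 = -557)
w(g) = -151 (w(g) = -26 - 125 = -151)
C = -1/708 (C = 1/(-557 - 151) = 1/(-708) = -1/708 ≈ -0.0014124)
C - 1*(-23289) = -1/708 - 1*(-23289) = -1/708 + 23289 = 16488611/708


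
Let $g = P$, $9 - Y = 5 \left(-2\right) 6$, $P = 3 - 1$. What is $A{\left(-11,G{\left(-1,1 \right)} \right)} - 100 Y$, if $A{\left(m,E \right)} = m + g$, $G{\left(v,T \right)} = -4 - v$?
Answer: $-6909$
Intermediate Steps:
$P = 2$ ($P = 3 - 1 = 2$)
$Y = 69$ ($Y = 9 - 5 \left(-2\right) 6 = 9 - \left(-10\right) 6 = 9 - -60 = 9 + 60 = 69$)
$g = 2$
$A{\left(m,E \right)} = 2 + m$ ($A{\left(m,E \right)} = m + 2 = 2 + m$)
$A{\left(-11,G{\left(-1,1 \right)} \right)} - 100 Y = \left(2 - 11\right) - 6900 = -9 - 6900 = -6909$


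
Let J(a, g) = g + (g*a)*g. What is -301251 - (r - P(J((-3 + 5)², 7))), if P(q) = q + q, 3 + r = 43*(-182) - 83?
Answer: -292933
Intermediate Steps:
r = -7912 (r = -3 + (43*(-182) - 83) = -3 + (-7826 - 83) = -3 - 7909 = -7912)
J(a, g) = g + a*g² (J(a, g) = g + (a*g)*g = g + a*g²)
P(q) = 2*q
-301251 - (r - P(J((-3 + 5)², 7))) = -301251 - (-7912 - 2*7*(1 + (-3 + 5)²*7)) = -301251 - (-7912 - 2*7*(1 + 2²*7)) = -301251 - (-7912 - 2*7*(1 + 4*7)) = -301251 - (-7912 - 2*7*(1 + 28)) = -301251 - (-7912 - 2*7*29) = -301251 - (-7912 - 2*203) = -301251 - (-7912 - 1*406) = -301251 - (-7912 - 406) = -301251 - 1*(-8318) = -301251 + 8318 = -292933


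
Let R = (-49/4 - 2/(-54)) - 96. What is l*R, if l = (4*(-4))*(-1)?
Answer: -46748/27 ≈ -1731.4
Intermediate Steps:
l = 16 (l = -16*(-1) = 16)
R = -11687/108 (R = (-49*¼ - 2*(-1/54)) - 96 = (-49/4 + 1/27) - 96 = -1319/108 - 96 = -11687/108 ≈ -108.21)
l*R = 16*(-11687/108) = -46748/27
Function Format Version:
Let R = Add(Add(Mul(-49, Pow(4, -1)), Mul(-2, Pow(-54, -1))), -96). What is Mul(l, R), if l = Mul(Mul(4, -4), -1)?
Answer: Rational(-46748, 27) ≈ -1731.4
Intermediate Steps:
l = 16 (l = Mul(-16, -1) = 16)
R = Rational(-11687, 108) (R = Add(Add(Mul(-49, Rational(1, 4)), Mul(-2, Rational(-1, 54))), -96) = Add(Add(Rational(-49, 4), Rational(1, 27)), -96) = Add(Rational(-1319, 108), -96) = Rational(-11687, 108) ≈ -108.21)
Mul(l, R) = Mul(16, Rational(-11687, 108)) = Rational(-46748, 27)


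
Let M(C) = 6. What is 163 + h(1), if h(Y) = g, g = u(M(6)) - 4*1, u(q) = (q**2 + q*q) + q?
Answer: 237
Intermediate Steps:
u(q) = q + 2*q**2 (u(q) = (q**2 + q**2) + q = 2*q**2 + q = q + 2*q**2)
g = 74 (g = 6*(1 + 2*6) - 4*1 = 6*(1 + 12) - 4 = 6*13 - 4 = 78 - 4 = 74)
h(Y) = 74
163 + h(1) = 163 + 74 = 237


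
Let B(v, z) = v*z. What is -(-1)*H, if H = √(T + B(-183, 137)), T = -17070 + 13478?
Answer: I*√28663 ≈ 169.3*I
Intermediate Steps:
T = -3592
H = I*√28663 (H = √(-3592 - 183*137) = √(-3592 - 25071) = √(-28663) = I*√28663 ≈ 169.3*I)
-(-1)*H = -(-1)*I*√28663 = I*√28663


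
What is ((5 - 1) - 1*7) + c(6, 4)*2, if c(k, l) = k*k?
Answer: 69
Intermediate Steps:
c(k, l) = k**2
((5 - 1) - 1*7) + c(6, 4)*2 = ((5 - 1) - 1*7) + 6**2*2 = (4 - 7) + 36*2 = -3 + 72 = 69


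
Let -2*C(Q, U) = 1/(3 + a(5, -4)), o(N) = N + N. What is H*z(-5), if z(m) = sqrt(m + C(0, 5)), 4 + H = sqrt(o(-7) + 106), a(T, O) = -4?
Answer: 3*I*sqrt(2)*(-2 + sqrt(23)) ≈ 11.862*I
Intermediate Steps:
o(N) = 2*N
H = -4 + 2*sqrt(23) (H = -4 + sqrt(2*(-7) + 106) = -4 + sqrt(-14 + 106) = -4 + sqrt(92) = -4 + 2*sqrt(23) ≈ 5.5917)
C(Q, U) = 1/2 (C(Q, U) = -1/(2*(3 - 4)) = -1/2/(-1) = -1/2*(-1) = 1/2)
z(m) = sqrt(1/2 + m) (z(m) = sqrt(m + 1/2) = sqrt(1/2 + m))
H*z(-5) = (-4 + 2*sqrt(23))*(sqrt(2 + 4*(-5))/2) = (-4 + 2*sqrt(23))*(sqrt(2 - 20)/2) = (-4 + 2*sqrt(23))*(sqrt(-18)/2) = (-4 + 2*sqrt(23))*((3*I*sqrt(2))/2) = (-4 + 2*sqrt(23))*(3*I*sqrt(2)/2) = 3*I*sqrt(2)*(-4 + 2*sqrt(23))/2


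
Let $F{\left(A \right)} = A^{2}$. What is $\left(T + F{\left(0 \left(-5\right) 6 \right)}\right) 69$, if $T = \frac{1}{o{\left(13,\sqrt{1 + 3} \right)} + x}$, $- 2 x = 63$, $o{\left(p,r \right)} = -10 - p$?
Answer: $- \frac{138}{109} \approx -1.2661$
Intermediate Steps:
$x = - \frac{63}{2}$ ($x = \left(- \frac{1}{2}\right) 63 = - \frac{63}{2} \approx -31.5$)
$T = - \frac{2}{109}$ ($T = \frac{1}{\left(-10 - 13\right) - \frac{63}{2}} = \frac{1}{-23 - \frac{63}{2}} = \frac{1}{- \frac{109}{2}} = - \frac{2}{109} \approx -0.018349$)
$\left(T + F{\left(0 \left(-5\right) 6 \right)}\right) 69 = \left(- \frac{2}{109} + \left(0 \left(-5\right) 6\right)^{2}\right) 69 = \left(- \frac{2}{109} + \left(0 \cdot 6\right)^{2}\right) 69 = \left(- \frac{2}{109} + 0^{2}\right) 69 = \left(- \frac{2}{109} + 0\right) 69 = \left(- \frac{2}{109}\right) 69 = - \frac{138}{109}$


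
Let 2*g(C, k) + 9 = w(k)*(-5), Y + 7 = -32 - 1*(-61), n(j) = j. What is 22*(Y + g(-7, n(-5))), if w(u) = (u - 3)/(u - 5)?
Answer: 341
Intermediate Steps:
w(u) = (-3 + u)/(-5 + u)
Y = 22 (Y = -7 + (-32 - 1*(-61)) = -7 + (-32 + 61) = -7 + 29 = 22)
g(C, k) = -9/2 - 5*(-3 + k)/(2*(-5 + k)) (g(C, k) = -9/2 + (((-3 + k)/(-5 + k))*(-5))/2 = -9/2 + (-5*(-3 + k)/(-5 + k))/2 = -9/2 - 5*(-3 + k)/(2*(-5 + k)))
22*(Y + g(-7, n(-5))) = 22*(22 + (30 - 7*(-5))/(-5 - 5)) = 22*(22 + (30 + 35)/(-10)) = 22*(22 - ⅒*65) = 22*(22 - 13/2) = 22*(31/2) = 341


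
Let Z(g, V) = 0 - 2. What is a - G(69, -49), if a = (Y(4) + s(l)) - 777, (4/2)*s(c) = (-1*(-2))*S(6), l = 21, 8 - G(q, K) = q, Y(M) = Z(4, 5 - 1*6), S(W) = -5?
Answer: -723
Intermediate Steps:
Z(g, V) = -2
Y(M) = -2
G(q, K) = 8 - q
s(c) = -5 (s(c) = (-1*(-2)*(-5))/2 = (2*(-5))/2 = (½)*(-10) = -5)
a = -784 (a = (-2 - 5) - 777 = -7 - 777 = -784)
a - G(69, -49) = -784 - (8 - 1*69) = -784 - (8 - 69) = -784 - 1*(-61) = -784 + 61 = -723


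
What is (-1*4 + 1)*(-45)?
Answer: 135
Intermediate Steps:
(-1*4 + 1)*(-45) = (-4 + 1)*(-45) = -3*(-45) = 135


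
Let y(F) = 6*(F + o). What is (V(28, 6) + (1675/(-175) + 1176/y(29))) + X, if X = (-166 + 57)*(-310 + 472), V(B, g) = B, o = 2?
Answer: -3826415/217 ≈ -17633.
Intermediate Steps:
y(F) = 12 + 6*F (y(F) = 6*(F + 2) = 6*(2 + F) = 12 + 6*F)
X = -17658 (X = -109*162 = -17658)
(V(28, 6) + (1675/(-175) + 1176/y(29))) + X = (28 + (1675/(-175) + 1176/(12 + 6*29))) - 17658 = (28 + (1675*(-1/175) + 1176/(12 + 174))) - 17658 = (28 + (-67/7 + 1176/186)) - 17658 = (28 + (-67/7 + 1176*(1/186))) - 17658 = (28 + (-67/7 + 196/31)) - 17658 = (28 - 705/217) - 17658 = 5371/217 - 17658 = -3826415/217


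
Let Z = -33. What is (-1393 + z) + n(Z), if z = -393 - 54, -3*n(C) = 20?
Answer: -5540/3 ≈ -1846.7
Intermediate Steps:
n(C) = -20/3 (n(C) = -⅓*20 = -20/3)
z = -447
(-1393 + z) + n(Z) = (-1393 - 447) - 20/3 = -1840 - 20/3 = -5540/3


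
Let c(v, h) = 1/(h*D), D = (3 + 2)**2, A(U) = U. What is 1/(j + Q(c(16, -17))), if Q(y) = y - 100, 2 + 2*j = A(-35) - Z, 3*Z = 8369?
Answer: -1275/1929503 ≈ -0.00066079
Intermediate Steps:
D = 25 (D = 5**2 = 25)
Z = 8369/3 (Z = (1/3)*8369 = 8369/3 ≈ 2789.7)
c(v, h) = 1/(25*h) (c(v, h) = 1/(h*25) = (1/25)/h = 1/(25*h))
j = -4240/3 (j = -1 + (-35 - 1*8369/3)/2 = -1 + (-35 - 8369/3)/2 = -1 + (1/2)*(-8474/3) = -1 - 4237/3 = -4240/3 ≈ -1413.3)
Q(y) = -100 + y
1/(j + Q(c(16, -17))) = 1/(-4240/3 + (-100 + (1/25)/(-17))) = 1/(-4240/3 + (-100 + (1/25)*(-1/17))) = 1/(-4240/3 + (-100 - 1/425)) = 1/(-4240/3 - 42501/425) = 1/(-1929503/1275) = -1275/1929503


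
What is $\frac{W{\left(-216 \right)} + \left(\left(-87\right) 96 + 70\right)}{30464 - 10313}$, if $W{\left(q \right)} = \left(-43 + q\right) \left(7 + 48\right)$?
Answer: $- \frac{2503}{2239} \approx -1.1179$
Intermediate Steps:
$W{\left(q \right)} = -2365 + 55 q$ ($W{\left(q \right)} = \left(-43 + q\right) 55 = -2365 + 55 q$)
$\frac{W{\left(-216 \right)} + \left(\left(-87\right) 96 + 70\right)}{30464 - 10313} = \frac{\left(-2365 + 55 \left(-216\right)\right) + \left(\left(-87\right) 96 + 70\right)}{30464 - 10313} = \frac{\left(-2365 - 11880\right) + \left(-8352 + 70\right)}{20151} = \left(-14245 - 8282\right) \frac{1}{20151} = \left(-22527\right) \frac{1}{20151} = - \frac{2503}{2239}$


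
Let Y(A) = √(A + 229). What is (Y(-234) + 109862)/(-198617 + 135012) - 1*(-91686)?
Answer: 5831578168/63605 - I*√5/63605 ≈ 91684.0 - 3.5156e-5*I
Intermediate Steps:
Y(A) = √(229 + A)
(Y(-234) + 109862)/(-198617 + 135012) - 1*(-91686) = (√(229 - 234) + 109862)/(-198617 + 135012) - 1*(-91686) = (√(-5) + 109862)/(-63605) + 91686 = (I*√5 + 109862)*(-1/63605) + 91686 = (109862 + I*√5)*(-1/63605) + 91686 = (-109862/63605 - I*√5/63605) + 91686 = 5831578168/63605 - I*√5/63605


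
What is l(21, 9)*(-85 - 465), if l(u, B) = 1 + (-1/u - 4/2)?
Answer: 12100/21 ≈ 576.19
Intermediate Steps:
l(u, B) = -1 - 1/u (l(u, B) = 1 + (-1/u - 4*1/2) = 1 + (-1/u - 2) = 1 + (-2 - 1/u) = -1 - 1/u)
l(21, 9)*(-85 - 465) = ((-1 - 1*21)/21)*(-85 - 465) = ((-1 - 21)/21)*(-550) = ((1/21)*(-22))*(-550) = -22/21*(-550) = 12100/21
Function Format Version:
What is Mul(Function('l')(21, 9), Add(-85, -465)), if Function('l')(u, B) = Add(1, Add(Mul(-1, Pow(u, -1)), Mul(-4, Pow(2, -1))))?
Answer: Rational(12100, 21) ≈ 576.19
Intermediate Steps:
Function('l')(u, B) = Add(-1, Mul(-1, Pow(u, -1))) (Function('l')(u, B) = Add(1, Add(Mul(-1, Pow(u, -1)), Mul(-4, Rational(1, 2)))) = Add(1, Add(Mul(-1, Pow(u, -1)), -2)) = Add(1, Add(-2, Mul(-1, Pow(u, -1)))) = Add(-1, Mul(-1, Pow(u, -1))))
Mul(Function('l')(21, 9), Add(-85, -465)) = Mul(Mul(Pow(21, -1), Add(-1, Mul(-1, 21))), Add(-85, -465)) = Mul(Mul(Rational(1, 21), Add(-1, -21)), -550) = Mul(Mul(Rational(1, 21), -22), -550) = Mul(Rational(-22, 21), -550) = Rational(12100, 21)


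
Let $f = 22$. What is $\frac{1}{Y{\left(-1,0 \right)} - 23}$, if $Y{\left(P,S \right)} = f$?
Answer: $-1$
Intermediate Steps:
$Y{\left(P,S \right)} = 22$
$\frac{1}{Y{\left(-1,0 \right)} - 23} = \frac{1}{22 - 23} = \frac{1}{-1} = -1$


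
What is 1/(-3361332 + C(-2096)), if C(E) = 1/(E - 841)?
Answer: -2937/9872232085 ≈ -2.9750e-7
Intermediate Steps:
C(E) = 1/(-841 + E)
1/(-3361332 + C(-2096)) = 1/(-3361332 + 1/(-841 - 2096)) = 1/(-3361332 + 1/(-2937)) = 1/(-3361332 - 1/2937) = 1/(-9872232085/2937) = -2937/9872232085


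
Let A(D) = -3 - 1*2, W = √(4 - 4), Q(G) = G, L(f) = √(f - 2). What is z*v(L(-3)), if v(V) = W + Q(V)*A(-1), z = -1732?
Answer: 8660*I*√5 ≈ 19364.0*I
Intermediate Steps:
L(f) = √(-2 + f)
W = 0 (W = √0 = 0)
A(D) = -5 (A(D) = -3 - 2 = -5)
v(V) = -5*V (v(V) = 0 + V*(-5) = 0 - 5*V = -5*V)
z*v(L(-3)) = -(-8660)*√(-2 - 3) = -(-8660)*√(-5) = -(-8660)*I*√5 = 8660*I*√5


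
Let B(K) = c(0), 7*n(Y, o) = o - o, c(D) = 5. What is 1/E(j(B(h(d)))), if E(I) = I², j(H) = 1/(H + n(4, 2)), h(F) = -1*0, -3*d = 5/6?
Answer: 25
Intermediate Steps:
n(Y, o) = 0 (n(Y, o) = (o - o)/7 = (⅐)*0 = 0)
d = -5/18 (d = -5/(3*6) = -⅓*⅚ = -5/18 ≈ -0.27778)
h(F) = 0
B(K) = 5
j(H) = 1/H (j(H) = 1/(H + 0) = 1/H)
1/E(j(B(h(d)))) = 1/((1/5)²) = 1/((⅕)²) = 1/(1/25) = 25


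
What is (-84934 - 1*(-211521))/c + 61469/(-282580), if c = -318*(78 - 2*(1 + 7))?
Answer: -2311429829/348209205 ≈ -6.6380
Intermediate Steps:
c = -19716 (c = -318*(78 - 2*8) = -318*(78 - 16) = -318*62 = -19716)
(-84934 - 1*(-211521))/c + 61469/(-282580) = (-84934 - 1*(-211521))/(-19716) + 61469/(-282580) = (-84934 + 211521)*(-1/19716) + 61469*(-1/282580) = 126587*(-1/19716) - 61469/282580 = -126587/19716 - 61469/282580 = -2311429829/348209205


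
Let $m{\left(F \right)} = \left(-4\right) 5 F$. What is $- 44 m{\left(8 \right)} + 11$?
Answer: $7051$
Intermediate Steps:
$m{\left(F \right)} = - 20 F$
$- 44 m{\left(8 \right)} + 11 = - 44 \left(\left(-20\right) 8\right) + 11 = \left(-44\right) \left(-160\right) + 11 = 7040 + 11 = 7051$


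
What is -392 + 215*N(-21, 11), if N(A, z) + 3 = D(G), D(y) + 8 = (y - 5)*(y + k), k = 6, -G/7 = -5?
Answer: 261693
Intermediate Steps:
G = 35 (G = -7*(-5) = 35)
D(y) = -8 + (-5 + y)*(6 + y) (D(y) = -8 + (y - 5)*(y + 6) = -8 + (-5 + y)*(6 + y))
N(A, z) = 1219 (N(A, z) = -3 + (-38 + 35 + 35²) = -3 + (-38 + 35 + 1225) = -3 + 1222 = 1219)
-392 + 215*N(-21, 11) = -392 + 215*1219 = -392 + 262085 = 261693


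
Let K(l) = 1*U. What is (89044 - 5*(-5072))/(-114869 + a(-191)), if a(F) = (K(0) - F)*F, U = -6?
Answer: -28601/37551 ≈ -0.76166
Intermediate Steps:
K(l) = -6 (K(l) = 1*(-6) = -6)
a(F) = F*(-6 - F) (a(F) = (-6 - F)*F = F*(-6 - F))
(89044 - 5*(-5072))/(-114869 + a(-191)) = (89044 - 5*(-5072))/(-114869 - 1*(-191)*(6 - 191)) = (89044 + 25360)/(-114869 - 1*(-191)*(-185)) = 114404/(-114869 - 35335) = 114404/(-150204) = 114404*(-1/150204) = -28601/37551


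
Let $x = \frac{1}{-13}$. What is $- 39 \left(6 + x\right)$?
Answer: $-231$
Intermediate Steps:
$x = - \frac{1}{13} \approx -0.076923$
$- 39 \left(6 + x\right) = - 39 \left(6 - \frac{1}{13}\right) = \left(-39\right) \frac{77}{13} = -231$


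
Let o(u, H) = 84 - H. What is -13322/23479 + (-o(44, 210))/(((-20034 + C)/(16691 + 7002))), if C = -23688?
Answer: -560910681/8147213 ≈ -68.847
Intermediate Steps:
-13322/23479 + (-o(44, 210))/(((-20034 + C)/(16691 + 7002))) = -13322/23479 + (-(84 - 1*210))/(((-20034 - 23688)/(16691 + 7002))) = -13322*1/23479 + (-(84 - 210))/((-43722/23693)) = -13322/23479 + (-1*(-126))/((-43722*1/23693)) = -13322/23479 + 126/(-43722/23693) = -13322/23479 + 126*(-23693/43722) = -13322/23479 - 23693/347 = -560910681/8147213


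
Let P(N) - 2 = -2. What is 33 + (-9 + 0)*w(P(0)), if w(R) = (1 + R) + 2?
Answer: 6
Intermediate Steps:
P(N) = 0 (P(N) = 2 - 2 = 0)
w(R) = 3 + R
33 + (-9 + 0)*w(P(0)) = 33 + (-9 + 0)*(3 + 0) = 33 - 9*3 = 33 - 27 = 6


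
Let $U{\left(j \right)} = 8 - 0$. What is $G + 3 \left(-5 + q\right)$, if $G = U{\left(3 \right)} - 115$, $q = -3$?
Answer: $-131$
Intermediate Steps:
$U{\left(j \right)} = 8$ ($U{\left(j \right)} = 8 + 0 = 8$)
$G = -107$ ($G = 8 - 115 = -107$)
$G + 3 \left(-5 + q\right) = -107 + 3 \left(-5 - 3\right) = -107 + 3 \left(-8\right) = -107 - 24 = -131$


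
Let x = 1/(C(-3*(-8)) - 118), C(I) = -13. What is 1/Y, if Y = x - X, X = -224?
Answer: 131/29343 ≈ 0.0044644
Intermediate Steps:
x = -1/131 (x = 1/(-13 - 118) = 1/(-131) = -1/131 ≈ -0.0076336)
Y = 29343/131 (Y = -1/131 - 1*(-224) = -1/131 + 224 = 29343/131 ≈ 223.99)
1/Y = 1/(29343/131) = 131/29343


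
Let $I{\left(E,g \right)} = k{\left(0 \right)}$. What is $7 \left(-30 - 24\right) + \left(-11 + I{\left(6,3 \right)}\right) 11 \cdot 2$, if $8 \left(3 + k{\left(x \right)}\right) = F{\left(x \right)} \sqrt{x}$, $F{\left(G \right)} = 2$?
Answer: $-686$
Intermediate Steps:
$k{\left(x \right)} = -3 + \frac{\sqrt{x}}{4}$ ($k{\left(x \right)} = -3 + \frac{2 \sqrt{x}}{8} = -3 + \frac{\sqrt{x}}{4}$)
$I{\left(E,g \right)} = -3$ ($I{\left(E,g \right)} = -3 + \frac{\sqrt{0}}{4} = -3 + \frac{1}{4} \cdot 0 = -3 + 0 = -3$)
$7 \left(-30 - 24\right) + \left(-11 + I{\left(6,3 \right)}\right) 11 \cdot 2 = 7 \left(-30 - 24\right) + \left(-11 - 3\right) 11 \cdot 2 = 7 \left(-54\right) - 308 = -378 - 308 = -686$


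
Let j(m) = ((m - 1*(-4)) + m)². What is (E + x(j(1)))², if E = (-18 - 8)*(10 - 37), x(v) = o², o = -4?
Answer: 515524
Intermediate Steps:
j(m) = (4 + 2*m)² (j(m) = ((m + 4) + m)² = ((4 + m) + m)² = (4 + 2*m)²)
x(v) = 16 (x(v) = (-4)² = 16)
E = 702 (E = -26*(-27) = 702)
(E + x(j(1)))² = (702 + 16)² = 718² = 515524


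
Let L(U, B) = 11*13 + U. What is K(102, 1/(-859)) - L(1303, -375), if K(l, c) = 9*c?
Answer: -1242123/859 ≈ -1446.0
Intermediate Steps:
L(U, B) = 143 + U
K(102, 1/(-859)) - L(1303, -375) = 9/(-859) - (143 + 1303) = 9*(-1/859) - 1*1446 = -9/859 - 1446 = -1242123/859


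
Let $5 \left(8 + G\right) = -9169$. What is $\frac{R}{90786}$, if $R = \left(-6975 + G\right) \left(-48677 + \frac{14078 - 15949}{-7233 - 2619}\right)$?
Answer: $\frac{5285274105593}{1118029590} \approx 4727.3$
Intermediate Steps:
$G = - \frac{9209}{5}$ ($G = -8 + \frac{1}{5} \left(-9169\right) = -8 - \frac{9169}{5} = - \frac{9209}{5} \approx -1841.8$)
$R = \frac{5285274105593}{12315}$ ($R = \left(-6975 - \frac{9209}{5}\right) \left(-48677 + \frac{14078 - 15949}{-7233 - 2619}\right) = - \frac{44084 \left(-48677 - \frac{1871}{-9852}\right)}{5} = - \frac{44084 \left(-48677 - - \frac{1871}{9852}\right)}{5} = - \frac{44084 \left(-48677 + \frac{1871}{9852}\right)}{5} = \left(- \frac{44084}{5}\right) \left(- \frac{479563933}{9852}\right) = \frac{5285274105593}{12315} \approx 4.2917 \cdot 10^{8}$)
$\frac{R}{90786} = \frac{5285274105593}{12315 \cdot 90786} = \frac{5285274105593}{12315} \cdot \frac{1}{90786} = \frac{5285274105593}{1118029590}$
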